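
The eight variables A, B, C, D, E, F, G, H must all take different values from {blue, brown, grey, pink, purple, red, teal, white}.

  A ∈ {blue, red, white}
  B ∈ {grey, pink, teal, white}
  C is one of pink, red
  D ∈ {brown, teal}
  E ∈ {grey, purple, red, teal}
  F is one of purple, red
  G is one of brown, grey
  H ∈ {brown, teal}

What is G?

The 8 variables draw from only 8 values {blue, brown, grey, pink, purple, red, teal, white}, so each is used; only A can be blue, hence A = blue.
The 7 still-open variables together cover exactly {brown, grey, pink, purple, red, teal, white} — 7 values for 7 variables — and white appears only in B's list, so B = white.
Among the 6 still-open variables, pink fits only C (and all 6 values in {brown, grey, pink, purple, red, teal} must be used), so C = pink.
D and H between them cover only {brown, teal} — a naked pair. Remove those values from E, G.
So G = grey.

grey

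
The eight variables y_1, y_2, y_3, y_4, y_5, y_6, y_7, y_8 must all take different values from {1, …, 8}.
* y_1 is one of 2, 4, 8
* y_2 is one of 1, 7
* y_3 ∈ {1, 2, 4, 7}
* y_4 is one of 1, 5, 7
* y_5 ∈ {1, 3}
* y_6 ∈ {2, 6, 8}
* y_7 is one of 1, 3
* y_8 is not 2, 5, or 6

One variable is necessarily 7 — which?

y_2

The 8 variables together cover exactly {1, 2, 3, 4, 5, 6, 7, 8} — 8 values for 8 variables — and 5 appears only in y_4's list, so y_4 = 5.
Among the 7 still-open variables, 6 fits only y_6 (and all 7 values in {1, 2, 3, 4, 6, 7, 8} must be used), so y_6 = 6.
y_5 and y_7 between them cover only {1, 3} — a naked pair. Remove those values from y_2, y_3, y_8.
So 7 goes to y_2.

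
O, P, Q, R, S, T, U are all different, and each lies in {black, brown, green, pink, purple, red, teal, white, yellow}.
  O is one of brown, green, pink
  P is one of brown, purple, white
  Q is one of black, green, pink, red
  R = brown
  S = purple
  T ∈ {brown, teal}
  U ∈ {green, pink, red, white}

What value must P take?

R's domain is down to {brown}, so R = brown. Strike brown from O, P, T.
S has just one choice, so S = purple. Eliminate purple elsewhere: P.
So P = white.

white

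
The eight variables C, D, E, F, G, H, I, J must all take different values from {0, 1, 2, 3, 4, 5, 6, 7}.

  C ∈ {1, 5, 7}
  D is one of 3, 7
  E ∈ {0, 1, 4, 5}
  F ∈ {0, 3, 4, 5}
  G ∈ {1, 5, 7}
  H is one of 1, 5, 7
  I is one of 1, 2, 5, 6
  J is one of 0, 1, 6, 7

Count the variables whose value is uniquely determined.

The 8 variables draw from only 8 values {0, 1, 2, 3, 4, 5, 6, 7}, so each is used; only I can be 2, hence I = 2.
Among the 7 still-open variables, 6 fits only J (and all 7 values in {0, 1, 3, 4, 5, 6, 7} must be used), so J = 6.
C, G, H share exactly the 3 values {1, 5, 7}; by pigeonhole those values go to them, so strike 1, 5, 7 from D, E, F.
D must be 3 (only option left). Eliminate 3 elsewhere: F.
Determined: D=3, I=2, J=6. The other variables each still have more than one consistent value. That makes 3.

3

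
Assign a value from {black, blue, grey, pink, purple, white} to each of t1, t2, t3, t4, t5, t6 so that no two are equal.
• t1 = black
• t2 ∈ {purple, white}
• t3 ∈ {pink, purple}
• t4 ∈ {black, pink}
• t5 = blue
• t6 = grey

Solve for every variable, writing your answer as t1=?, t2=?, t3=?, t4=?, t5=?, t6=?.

t1's domain is down to {black}, so t1 = black. So t4 can't be black.
t4 must be pink (only option left). Remove pink from t3.
t5 has just one choice, so t5 = blue.
t6's domain is down to {grey}, so t6 = grey.
t3 has just one choice, so t3 = purple. Remove purple from t2.
t2 has just one choice, so t2 = white.

t1=black, t2=white, t3=purple, t4=pink, t5=blue, t6=grey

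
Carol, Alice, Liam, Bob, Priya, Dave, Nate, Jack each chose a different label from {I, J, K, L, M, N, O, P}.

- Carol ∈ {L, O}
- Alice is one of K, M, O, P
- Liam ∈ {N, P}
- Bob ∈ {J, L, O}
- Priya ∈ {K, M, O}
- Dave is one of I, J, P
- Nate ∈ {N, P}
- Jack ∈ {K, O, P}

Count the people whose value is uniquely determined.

The 8 variables draw from only 8 values {I, J, K, L, M, N, O, P}, so each is used; only Dave can be I, hence Dave = I.
The 7 still-open variables draw from only 7 values {J, K, L, M, N, O, P}, so each is used; only Bob can be J, hence Bob = J.
The 6 still-open variables draw from only 6 values {K, L, M, N, O, P}, so each is used; only Carol can be L, hence Carol = L.
The 2 variables Liam and Nate are confined to {N, P}, which locks those values in; drop them from Alice, Jack.
Determined: Carol=L, Bob=J, Dave=I. The other people each still have more than one consistent value. That makes 3.

3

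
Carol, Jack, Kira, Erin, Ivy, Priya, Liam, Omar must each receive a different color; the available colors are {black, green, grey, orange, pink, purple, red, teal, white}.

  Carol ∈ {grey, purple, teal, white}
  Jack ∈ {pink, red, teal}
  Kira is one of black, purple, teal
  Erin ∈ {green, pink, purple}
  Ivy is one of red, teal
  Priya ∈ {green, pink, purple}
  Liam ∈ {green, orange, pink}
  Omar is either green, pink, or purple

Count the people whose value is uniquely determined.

The 3 variables Erin, Priya, Omar are confined to {green, pink, purple}, which locks those values in; drop them from Carol, Jack, Kira, Liam.
Liam has just one choice, so Liam = orange.
Jack and Ivy share exactly the 2 values {red, teal}; by pigeonhole those values go to them, so strike red, teal from Carol, Kira.
Kira's domain is down to {black}, so Kira = black.
Determined: Kira=black, Liam=orange. The other people each still have more than one consistent value. That makes 2.

2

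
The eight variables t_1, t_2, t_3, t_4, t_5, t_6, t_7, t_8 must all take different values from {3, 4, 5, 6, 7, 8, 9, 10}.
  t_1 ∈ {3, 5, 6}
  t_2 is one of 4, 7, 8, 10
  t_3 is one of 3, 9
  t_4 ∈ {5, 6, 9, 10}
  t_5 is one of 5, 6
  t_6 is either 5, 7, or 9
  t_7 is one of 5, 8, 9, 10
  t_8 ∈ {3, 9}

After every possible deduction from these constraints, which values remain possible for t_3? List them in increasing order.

The 8 variables together cover exactly {3, 4, 5, 6, 7, 8, 9, 10} — 8 values for 8 variables — and 4 appears only in t_2's list, so t_2 = 4.
The 7 still-open variables draw from only 7 values {3, 5, 6, 7, 8, 9, 10}, so each is used; only t_6 can be 7, hence t_6 = 7.
Among the 6 still-open variables, 8 fits only t_7 (and all 6 values in {3, 5, 6, 8, 9, 10} must be used), so t_7 = 8.
The 5 still-open variables together cover exactly {3, 5, 6, 9, 10} — 5 values for 5 variables — and 10 appears only in t_4's list, so t_4 = 10.
The 2 variables t_3 and t_8 are confined to {3, 9}, which locks those values in; drop them from t_1.
No further eliminations apply; t_3 can still be any of 3, 9.

3, 9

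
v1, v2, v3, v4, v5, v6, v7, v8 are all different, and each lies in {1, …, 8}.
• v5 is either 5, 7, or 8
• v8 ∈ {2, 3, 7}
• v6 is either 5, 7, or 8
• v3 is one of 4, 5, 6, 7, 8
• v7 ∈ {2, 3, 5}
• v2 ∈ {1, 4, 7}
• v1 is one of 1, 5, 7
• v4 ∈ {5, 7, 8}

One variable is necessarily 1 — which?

The 8 variables draw from only 8 values {1, 2, 3, 4, 5, 6, 7, 8}, so each is used; only v3 can be 6, hence v3 = 6.
Among the 7 still-open variables, 4 fits only v2 (and all 7 values in {1, 2, 3, 4, 5, 7, 8} must be used), so v2 = 4.
The 6 still-open variables together cover exactly {1, 2, 3, 5, 7, 8} — 6 values for 6 variables — and 1 appears only in v1's list, so v1 = 1.

v1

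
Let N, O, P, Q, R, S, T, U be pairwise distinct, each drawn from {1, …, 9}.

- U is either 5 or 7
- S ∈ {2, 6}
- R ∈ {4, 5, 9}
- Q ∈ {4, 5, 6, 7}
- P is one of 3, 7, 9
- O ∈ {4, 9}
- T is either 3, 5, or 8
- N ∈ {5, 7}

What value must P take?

3

The 8 variables draw from only 8 values {2, 3, 4, 5, 6, 7, 8, 9}, so each is used; only S can be 2, hence S = 2.
The 7 still-open variables draw from only 7 values {3, 4, 5, 6, 7, 8, 9}, so each is used; only Q can be 6, hence Q = 6.
Among the 6 still-open variables, 8 fits only T (and all 6 values in {3, 4, 5, 7, 8, 9} must be used), so T = 8.
The 5 still-open variables draw from only 5 values {3, 4, 5, 7, 9}, so each is used; only P can be 3, hence P = 3.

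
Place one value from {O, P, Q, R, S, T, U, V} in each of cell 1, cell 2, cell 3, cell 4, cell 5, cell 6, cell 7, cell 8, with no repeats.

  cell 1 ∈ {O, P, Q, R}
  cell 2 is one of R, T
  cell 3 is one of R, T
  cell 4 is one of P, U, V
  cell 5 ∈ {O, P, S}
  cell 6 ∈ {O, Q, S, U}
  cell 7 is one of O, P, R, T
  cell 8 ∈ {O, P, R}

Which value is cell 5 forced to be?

S

Among the 8 variables, V fits only cell 4 (and all 8 values in {O, P, Q, R, S, T, U, V} must be used), so cell 4 = V.
The 7 still-open variables together cover exactly {O, P, Q, R, S, T, U} — 7 values for 7 variables — and U appears only in cell 6's list, so cell 6 = U.
The 6 still-open variables together cover exactly {O, P, Q, R, S, T} — 6 values for 6 variables — and Q appears only in cell 1's list, so cell 1 = Q.
The 5 still-open variables draw from only 5 values {O, P, R, S, T}, so each is used; only cell 5 can be S, hence cell 5 = S.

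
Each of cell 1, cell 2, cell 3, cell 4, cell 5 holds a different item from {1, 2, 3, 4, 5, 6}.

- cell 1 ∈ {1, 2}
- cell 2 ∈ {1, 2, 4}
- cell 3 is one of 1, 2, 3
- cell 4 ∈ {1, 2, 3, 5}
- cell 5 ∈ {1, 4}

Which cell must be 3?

cell 3

The 5 variables draw from only 5 values {1, 2, 3, 4, 5}, so each is used; only cell 4 can be 5, hence cell 4 = 5.
The 4 still-open variables together cover exactly {1, 2, 3, 4} — 4 values for 4 variables — and 3 appears only in cell 3's list, so cell 3 = 3.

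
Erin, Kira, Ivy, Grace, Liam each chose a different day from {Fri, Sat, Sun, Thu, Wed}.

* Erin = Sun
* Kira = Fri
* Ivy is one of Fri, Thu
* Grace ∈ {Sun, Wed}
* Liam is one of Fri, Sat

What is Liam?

Erin must be Sun (only option left). So Grace can't be Sun.
Kira has just one choice, so Kira = Fri. Eliminate Fri elsewhere: Ivy, Liam.
So Liam = Sat.

Sat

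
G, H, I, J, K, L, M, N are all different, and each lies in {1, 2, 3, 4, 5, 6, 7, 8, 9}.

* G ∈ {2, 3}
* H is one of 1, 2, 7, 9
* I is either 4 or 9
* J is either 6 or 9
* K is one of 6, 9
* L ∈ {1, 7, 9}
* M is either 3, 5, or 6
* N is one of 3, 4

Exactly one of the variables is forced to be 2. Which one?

The 8 variables draw from only 8 values {1, 2, 3, 4, 5, 6, 7, 9}, so each is used; only M can be 5, hence M = 5.
J and K between them cover only {6, 9} — a naked pair. Remove those values from H, I, L.
I's domain is down to {4}, so I = 4. Eliminate 4 elsewhere: N.
N's domain is down to {3}, so N = 3. Strike 3 from G.
So 2 goes to G.

G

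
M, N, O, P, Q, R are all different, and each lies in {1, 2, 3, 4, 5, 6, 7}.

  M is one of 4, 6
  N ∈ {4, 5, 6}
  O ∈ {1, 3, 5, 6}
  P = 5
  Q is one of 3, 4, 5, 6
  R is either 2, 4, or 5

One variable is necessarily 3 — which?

Q

P has just one choice, so P = 5. Strike 5 from N, O, Q, R.
The 5 still-open variables together cover exactly {1, 2, 3, 4, 6} — 5 values for 5 variables — and 1 appears only in O's list, so O = 1.
The 4 still-open variables together cover exactly {2, 3, 4, 6} — 4 values for 4 variables — and 2 appears only in R's list, so R = 2.
The 3 still-open variables together cover exactly {3, 4, 6} — 3 values for 3 variables — and 3 appears only in Q's list, so Q = 3.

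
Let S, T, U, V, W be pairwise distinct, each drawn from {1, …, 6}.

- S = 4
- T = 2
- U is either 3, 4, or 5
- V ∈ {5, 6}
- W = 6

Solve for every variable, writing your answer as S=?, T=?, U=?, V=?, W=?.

S must be 4 (only option left). So U can't be 4.
T has just one choice, so T = 2.
W's domain is down to {6}, so W = 6. Strike 6 from V.
That leaves V = 5. So U can't be 5.
That leaves U = 3.

S=4, T=2, U=3, V=5, W=6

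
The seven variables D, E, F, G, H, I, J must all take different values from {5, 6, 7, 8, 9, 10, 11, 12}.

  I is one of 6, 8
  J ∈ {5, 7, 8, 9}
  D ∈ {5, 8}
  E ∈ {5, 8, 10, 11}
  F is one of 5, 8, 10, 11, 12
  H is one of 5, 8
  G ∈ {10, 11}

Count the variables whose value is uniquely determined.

2

D and H share exactly the 2 values {5, 8}; by pigeonhole those values go to them, so strike 5, 8 from E, F, I, J.
That leaves I = 6.
The 2 variables E and G are confined to {10, 11}, which locks those values in; drop them from F.
F must be 12 (only option left).
Determined: F=12, I=6. The other variables each still have more than one consistent value. That makes 2.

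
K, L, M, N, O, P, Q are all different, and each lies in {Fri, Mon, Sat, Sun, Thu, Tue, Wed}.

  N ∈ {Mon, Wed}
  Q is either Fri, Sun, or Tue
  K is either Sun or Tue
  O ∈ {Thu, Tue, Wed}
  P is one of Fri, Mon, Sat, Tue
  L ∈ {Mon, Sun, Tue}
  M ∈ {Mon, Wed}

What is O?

Thu

The 7 variables draw from only 7 values {Fri, Mon, Sat, Sun, Thu, Tue, Wed}, so each is used; only P can be Sat, hence P = Sat.
Among the 6 still-open variables, Fri fits only Q (and all 6 values in {Fri, Mon, Sun, Thu, Tue, Wed} must be used), so Q = Fri.
The 5 still-open variables together cover exactly {Mon, Sun, Thu, Tue, Wed} — 5 values for 5 variables — and Thu appears only in O's list, so O = Thu.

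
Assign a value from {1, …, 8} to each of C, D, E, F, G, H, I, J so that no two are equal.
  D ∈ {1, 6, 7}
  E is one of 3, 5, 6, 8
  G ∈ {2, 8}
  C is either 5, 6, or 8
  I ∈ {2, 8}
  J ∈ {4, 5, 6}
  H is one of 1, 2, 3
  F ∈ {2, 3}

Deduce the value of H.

The 8 variables together cover exactly {1, 2, 3, 4, 5, 6, 7, 8} — 8 values for 8 variables — and 4 appears only in J's list, so J = 4.
Among the 7 still-open variables, 7 fits only D (and all 7 values in {1, 2, 3, 5, 6, 7, 8} must be used), so D = 7.
The 6 still-open variables draw from only 6 values {1, 2, 3, 5, 6, 8}, so each is used; only H can be 1, hence H = 1.

1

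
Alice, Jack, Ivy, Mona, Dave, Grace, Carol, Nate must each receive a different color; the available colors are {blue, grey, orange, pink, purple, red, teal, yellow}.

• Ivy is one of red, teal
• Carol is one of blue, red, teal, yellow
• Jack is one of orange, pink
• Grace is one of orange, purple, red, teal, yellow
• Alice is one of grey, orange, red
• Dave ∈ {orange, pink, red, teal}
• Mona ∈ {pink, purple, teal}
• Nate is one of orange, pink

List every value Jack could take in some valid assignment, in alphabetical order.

orange, pink

Among the 8 variables, blue fits only Carol (and all 8 values in {blue, grey, orange, pink, purple, red, teal, yellow} must be used), so Carol = blue.
The 7 still-open variables together cover exactly {grey, orange, pink, purple, red, teal, yellow} — 7 values for 7 variables — and grey appears only in Alice's list, so Alice = grey.
The 6 still-open variables draw from only 6 values {orange, pink, purple, red, teal, yellow}, so each is used; only Grace can be yellow, hence Grace = yellow.
Among the 5 still-open variables, purple fits only Mona (and all 5 values in {orange, pink, purple, red, teal} must be used), so Mona = purple.
Jack and Nate between them cover only {orange, pink} — a naked pair. Remove those values from Dave.
No further eliminations apply; Jack can still be any of orange, pink.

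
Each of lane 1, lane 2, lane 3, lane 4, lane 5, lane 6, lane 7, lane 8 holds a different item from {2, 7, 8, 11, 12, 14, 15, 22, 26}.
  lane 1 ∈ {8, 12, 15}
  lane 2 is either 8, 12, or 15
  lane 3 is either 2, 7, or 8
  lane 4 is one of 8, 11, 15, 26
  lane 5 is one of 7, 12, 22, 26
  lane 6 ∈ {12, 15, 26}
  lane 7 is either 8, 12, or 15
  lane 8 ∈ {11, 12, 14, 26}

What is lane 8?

lane 1, lane 2, lane 7 between them cover only {8, 12, 15} — a naked triple. Remove those values from lane 3, lane 4, lane 5, lane 6, lane 8.
That leaves lane 6 = 26. So lane 4, lane 5, lane 8 can't be 26.
lane 4 must be 11 (only option left). So lane 8 can't be 11.
So lane 8 = 14.

14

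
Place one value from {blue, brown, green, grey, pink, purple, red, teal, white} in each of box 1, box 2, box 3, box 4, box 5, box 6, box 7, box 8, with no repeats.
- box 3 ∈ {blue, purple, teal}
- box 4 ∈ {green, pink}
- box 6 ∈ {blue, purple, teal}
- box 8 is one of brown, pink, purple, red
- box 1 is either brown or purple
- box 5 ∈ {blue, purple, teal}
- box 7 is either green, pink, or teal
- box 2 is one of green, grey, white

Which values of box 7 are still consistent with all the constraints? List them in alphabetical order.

green, pink

The 3 variables box 3, box 5, box 6 are confined to {blue, purple, teal}, which locks those values in; drop them from box 1, box 7, box 8.
box 1 must be brown (only option left). So box 8 can't be brown.
box 4 and box 7 share exactly the 2 values {green, pink}; by pigeonhole those values go to them, so strike green, pink from box 2, box 8.
box 8 must be red (only option left).
No further eliminations apply; box 7 can still be any of green, pink.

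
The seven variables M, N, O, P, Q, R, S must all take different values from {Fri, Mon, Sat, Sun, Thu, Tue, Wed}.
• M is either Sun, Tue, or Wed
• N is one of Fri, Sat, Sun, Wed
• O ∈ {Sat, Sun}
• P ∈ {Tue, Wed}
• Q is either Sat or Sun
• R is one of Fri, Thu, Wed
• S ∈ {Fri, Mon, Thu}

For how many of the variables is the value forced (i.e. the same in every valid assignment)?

The 7 variables draw from only 7 values {Fri, Mon, Sat, Sun, Thu, Tue, Wed}, so each is used; only S can be Mon, hence S = Mon.
The 6 still-open variables together cover exactly {Fri, Sat, Sun, Thu, Tue, Wed} — 6 values for 6 variables — and Thu appears only in R's list, so R = Thu.
The 5 still-open variables draw from only 5 values {Fri, Sat, Sun, Tue, Wed}, so each is used; only N can be Fri, hence N = Fri.
O and Q share exactly the 2 values {Sat, Sun}; by pigeonhole those values go to them, so strike Sat, Sun from M.
Determined: N=Fri, R=Thu, S=Mon. The other variables each still have more than one consistent value. That makes 3.

3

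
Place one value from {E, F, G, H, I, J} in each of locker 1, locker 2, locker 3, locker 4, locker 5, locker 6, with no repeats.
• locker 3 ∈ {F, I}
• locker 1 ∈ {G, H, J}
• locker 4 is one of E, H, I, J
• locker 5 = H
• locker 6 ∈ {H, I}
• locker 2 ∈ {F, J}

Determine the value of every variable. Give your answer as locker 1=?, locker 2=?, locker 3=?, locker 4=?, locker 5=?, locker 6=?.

locker 1=G, locker 2=J, locker 3=F, locker 4=E, locker 5=H, locker 6=I

locker 5 must be H (only option left). Eliminate H elsewhere: locker 1, locker 4, locker 6.
locker 6's domain is down to {I}, so locker 6 = I. Strike I from locker 3, locker 4.
That leaves locker 3 = F. Strike F from locker 2.
locker 2 has just one choice, so locker 2 = J. So locker 1, locker 4 can't be J.
locker 4 must be E (only option left).
locker 1 must be G (only option left).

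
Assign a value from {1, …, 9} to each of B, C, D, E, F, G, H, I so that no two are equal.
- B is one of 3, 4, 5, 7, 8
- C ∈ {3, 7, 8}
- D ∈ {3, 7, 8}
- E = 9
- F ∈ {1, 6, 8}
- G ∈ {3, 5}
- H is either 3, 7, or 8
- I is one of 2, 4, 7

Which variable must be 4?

E's domain is down to {9}, so E = 9.
C, D, H between them cover only {3, 7, 8} — a naked triple. Remove those values from B, F, G, I.
G's domain is down to {5}, so G = 5. Strike 5 from B.
So 4 goes to B.

B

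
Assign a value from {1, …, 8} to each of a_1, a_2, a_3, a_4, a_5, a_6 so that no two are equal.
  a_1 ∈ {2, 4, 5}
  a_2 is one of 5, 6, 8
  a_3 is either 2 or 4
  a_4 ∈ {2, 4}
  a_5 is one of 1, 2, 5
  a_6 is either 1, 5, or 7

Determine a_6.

7

a_3 and a_4 between them cover only {2, 4} — a naked pair. Remove those values from a_1, a_5.
a_1 has just one choice, so a_1 = 5. Strike 5 from a_2, a_5, a_6.
a_5 must be 1 (only option left). Strike 1 from a_6.
So a_6 = 7.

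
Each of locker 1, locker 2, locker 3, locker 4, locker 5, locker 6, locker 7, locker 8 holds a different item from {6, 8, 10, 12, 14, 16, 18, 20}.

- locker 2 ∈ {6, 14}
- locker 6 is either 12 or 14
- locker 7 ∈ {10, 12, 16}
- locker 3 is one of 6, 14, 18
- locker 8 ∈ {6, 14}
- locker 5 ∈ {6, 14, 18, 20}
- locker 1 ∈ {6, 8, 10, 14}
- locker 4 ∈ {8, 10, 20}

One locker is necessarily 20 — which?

The 8 variables draw from only 8 values {6, 8, 10, 12, 14, 16, 18, 20}, so each is used; only locker 7 can be 16, hence locker 7 = 16.
Among the 7 still-open variables, 12 fits only locker 6 (and all 7 values in {6, 8, 10, 12, 14, 18, 20} must be used), so locker 6 = 12.
locker 2 and locker 8 share exactly the 2 values {6, 14}; by pigeonhole those values go to them, so strike 6, 14 from locker 1, locker 3, locker 5.
That leaves locker 3 = 18. Strike 18 from locker 5.
So 20 goes to locker 5.

locker 5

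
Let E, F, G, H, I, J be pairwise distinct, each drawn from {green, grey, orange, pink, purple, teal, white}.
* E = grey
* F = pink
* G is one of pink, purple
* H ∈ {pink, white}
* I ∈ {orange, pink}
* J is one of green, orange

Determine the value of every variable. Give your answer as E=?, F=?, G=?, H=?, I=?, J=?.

E has just one choice, so E = grey.
F's domain is down to {pink}, so F = pink. So G, H, I can't be pink.
That leaves G = purple.
H's domain is down to {white}, so H = white.
I's domain is down to {orange}, so I = orange. Strike orange from J.
That leaves J = green.

E=grey, F=pink, G=purple, H=white, I=orange, J=green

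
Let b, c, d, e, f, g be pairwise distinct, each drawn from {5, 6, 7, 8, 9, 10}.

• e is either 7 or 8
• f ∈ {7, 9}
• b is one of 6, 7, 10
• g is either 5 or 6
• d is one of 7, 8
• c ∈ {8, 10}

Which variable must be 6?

b

Among the 6 variables, 5 fits only g (and all 6 values in {5, 6, 7, 8, 9, 10} must be used), so g = 5.
The 5 still-open variables draw from only 5 values {6, 7, 8, 9, 10}, so each is used; only b can be 6, hence b = 6.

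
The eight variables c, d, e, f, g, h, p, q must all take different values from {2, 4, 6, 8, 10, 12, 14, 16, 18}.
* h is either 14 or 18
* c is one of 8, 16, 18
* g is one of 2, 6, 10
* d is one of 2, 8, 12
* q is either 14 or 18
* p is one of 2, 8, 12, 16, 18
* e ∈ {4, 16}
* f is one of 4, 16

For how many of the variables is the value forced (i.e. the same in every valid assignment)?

1

The 2 variables e and f are confined to {4, 16}, which locks those values in; drop them from c, p.
h and q between them cover only {14, 18} — a naked pair. Remove those values from c, p.
c must be 8 (only option left). Remove 8 from d, p.
The 2 variables d and p are confined to {2, 12}, which locks those values in; drop them from g.
Determined: c=8. The other variables each still have more than one consistent value. That makes 1.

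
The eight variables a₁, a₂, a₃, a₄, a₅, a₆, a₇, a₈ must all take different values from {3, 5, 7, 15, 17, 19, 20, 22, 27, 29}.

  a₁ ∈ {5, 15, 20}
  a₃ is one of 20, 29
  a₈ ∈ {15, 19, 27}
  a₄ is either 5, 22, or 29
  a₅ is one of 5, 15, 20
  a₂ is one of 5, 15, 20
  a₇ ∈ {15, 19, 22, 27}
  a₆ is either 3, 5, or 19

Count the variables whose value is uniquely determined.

The 8 variables draw from only 8 values {3, 5, 15, 19, 20, 22, 27, 29}, so each is used; only a₆ can be 3, hence a₆ = 3.
The 3 variables a₁, a₂, a₅ are confined to {5, 15, 20}, which locks those values in; drop them from a₃, a₄, a₇, a₈.
a₃'s domain is down to {29}, so a₃ = 29. So a₄ can't be 29.
a₄ must be 22 (only option left). Strike 22 from a₇.
Determined: a₃=29, a₄=22, a₆=3. The other variables each still have more than one consistent value. That makes 3.

3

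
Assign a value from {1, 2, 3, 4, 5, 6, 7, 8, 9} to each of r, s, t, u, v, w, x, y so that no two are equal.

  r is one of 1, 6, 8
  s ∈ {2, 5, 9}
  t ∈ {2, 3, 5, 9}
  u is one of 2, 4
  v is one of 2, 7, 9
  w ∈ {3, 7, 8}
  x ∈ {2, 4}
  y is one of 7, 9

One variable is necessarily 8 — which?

u and x share exactly the 2 values {2, 4}; by pigeonhole those values go to them, so strike 2, 4 from s, t, v.
v and y share exactly the 2 values {7, 9}; by pigeonhole those values go to them, so strike 7, 9 from s, t, w.
s must be 5 (only option left). Eliminate 5 elsewhere: t.
That leaves t = 3. Eliminate 3 elsewhere: w.
So 8 goes to w.

w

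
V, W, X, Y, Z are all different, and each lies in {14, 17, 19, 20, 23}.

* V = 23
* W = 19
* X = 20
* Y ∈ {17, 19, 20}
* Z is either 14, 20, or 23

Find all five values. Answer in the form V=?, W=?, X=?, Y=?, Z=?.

V must be 23 (only option left). Remove 23 from Z.
W must be 19 (only option left). Remove 19 from Y.
X's domain is down to {20}, so X = 20. So Y, Z can't be 20.
Y has just one choice, so Y = 17.
Z's domain is down to {14}, so Z = 14.

V=23, W=19, X=20, Y=17, Z=14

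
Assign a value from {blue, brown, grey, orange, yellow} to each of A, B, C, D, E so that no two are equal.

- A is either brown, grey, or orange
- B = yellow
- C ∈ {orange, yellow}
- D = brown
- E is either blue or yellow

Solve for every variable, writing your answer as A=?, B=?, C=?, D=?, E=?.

A=grey, B=yellow, C=orange, D=brown, E=blue

B must be yellow (only option left). So C, E can't be yellow.
C's domain is down to {orange}, so C = orange. So A can't be orange.
That leaves D = brown. Strike brown from A.
E has just one choice, so E = blue.
That leaves A = grey.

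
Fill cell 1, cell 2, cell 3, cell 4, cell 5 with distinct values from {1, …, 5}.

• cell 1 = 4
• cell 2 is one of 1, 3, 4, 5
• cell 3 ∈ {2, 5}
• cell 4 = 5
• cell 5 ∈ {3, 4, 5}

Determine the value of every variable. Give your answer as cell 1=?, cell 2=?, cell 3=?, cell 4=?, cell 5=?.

cell 1's domain is down to {4}, so cell 1 = 4. Strike 4 from cell 2, cell 5.
cell 4 must be 5 (only option left). So cell 2, cell 3, cell 5 can't be 5.
cell 5 must be 3 (only option left). Strike 3 from cell 2.
cell 2 has just one choice, so cell 2 = 1.
That leaves cell 3 = 2.

cell 1=4, cell 2=1, cell 3=2, cell 4=5, cell 5=3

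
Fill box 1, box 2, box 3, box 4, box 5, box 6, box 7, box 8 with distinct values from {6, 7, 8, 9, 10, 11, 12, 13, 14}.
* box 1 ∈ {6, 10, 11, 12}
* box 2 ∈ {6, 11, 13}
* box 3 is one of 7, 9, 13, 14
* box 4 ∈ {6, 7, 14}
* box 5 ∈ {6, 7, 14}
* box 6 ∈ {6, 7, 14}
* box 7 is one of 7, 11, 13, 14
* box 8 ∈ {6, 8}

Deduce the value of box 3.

The 3 variables box 4, box 5, box 6 are confined to {6, 7, 14}, which locks those values in; drop them from box 1, box 2, box 3, box 7, box 8.
box 8's domain is down to {8}, so box 8 = 8.
The 2 variables box 2 and box 7 are confined to {11, 13}, which locks those values in; drop them from box 1, box 3.
So box 3 = 9.

9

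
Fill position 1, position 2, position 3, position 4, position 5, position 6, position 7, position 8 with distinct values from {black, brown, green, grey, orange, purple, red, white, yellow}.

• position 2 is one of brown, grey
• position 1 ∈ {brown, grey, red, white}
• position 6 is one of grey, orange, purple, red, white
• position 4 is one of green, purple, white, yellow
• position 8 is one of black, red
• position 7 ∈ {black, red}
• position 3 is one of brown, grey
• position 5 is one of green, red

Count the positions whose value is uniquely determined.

2

The 2 variables position 2 and position 3 are confined to {brown, grey}, which locks those values in; drop them from position 1, position 6.
position 7 and position 8 share exactly the 2 values {black, red}; by pigeonhole those values go to them, so strike black, red from position 1, position 5, position 6.
That leaves position 1 = white. Remove white from position 4, position 6.
position 5's domain is down to {green}, so position 5 = green. Eliminate green elsewhere: position 4.
Determined: position 1=white, position 5=green. The other positions each still have more than one consistent value. That makes 2.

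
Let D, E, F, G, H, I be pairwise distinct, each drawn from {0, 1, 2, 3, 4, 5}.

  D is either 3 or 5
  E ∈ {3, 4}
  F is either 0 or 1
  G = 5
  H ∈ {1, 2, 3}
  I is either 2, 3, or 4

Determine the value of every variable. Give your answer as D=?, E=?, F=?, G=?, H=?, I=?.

D=3, E=4, F=0, G=5, H=1, I=2

G's domain is down to {5}, so G = 5. Remove 5 from D.
D has just one choice, so D = 3. Strike 3 from E, H, I.
E's domain is down to {4}, so E = 4. Remove 4 from I.
I must be 2 (only option left). So H can't be 2.
H has just one choice, so H = 1. Remove 1 from F.
F has just one choice, so F = 0.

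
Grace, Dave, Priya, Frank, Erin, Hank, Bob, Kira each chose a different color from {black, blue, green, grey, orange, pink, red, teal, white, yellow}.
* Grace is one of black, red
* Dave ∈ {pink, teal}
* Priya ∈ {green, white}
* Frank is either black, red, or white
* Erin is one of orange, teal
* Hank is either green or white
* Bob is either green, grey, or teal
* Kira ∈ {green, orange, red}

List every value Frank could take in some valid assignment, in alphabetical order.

The 8 variables together cover exactly {black, green, grey, orange, pink, red, teal, white} — 8 values for 8 variables — and grey appears only in Bob's list, so Bob = grey.
Among the 7 still-open variables, pink fits only Dave (and all 7 values in {black, green, orange, pink, red, teal, white} must be used), so Dave = pink.
The 6 still-open variables draw from only 6 values {black, green, orange, red, teal, white}, so each is used; only Erin can be teal, hence Erin = teal.
Among the 5 still-open variables, orange fits only Kira (and all 5 values in {black, green, orange, red, white} must be used), so Kira = orange.
Priya and Hank between them cover only {green, white} — a naked pair. Remove those values from Frank.
No further eliminations apply; Frank can still be any of black, red.

black, red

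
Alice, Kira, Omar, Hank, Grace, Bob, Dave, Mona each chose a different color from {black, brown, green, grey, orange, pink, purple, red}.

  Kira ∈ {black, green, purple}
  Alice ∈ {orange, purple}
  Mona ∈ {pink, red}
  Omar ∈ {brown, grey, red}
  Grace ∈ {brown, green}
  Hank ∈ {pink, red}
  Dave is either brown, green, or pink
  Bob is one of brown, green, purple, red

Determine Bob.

purple

The 8 variables together cover exactly {black, brown, green, grey, orange, pink, purple, red} — 8 values for 8 variables — and black appears only in Kira's list, so Kira = black.
Among the 7 still-open variables, grey fits only Omar (and all 7 values in {brown, green, grey, orange, pink, purple, red} must be used), so Omar = grey.
Among the 6 still-open variables, orange fits only Alice (and all 6 values in {brown, green, orange, pink, purple, red} must be used), so Alice = orange.
The 5 still-open variables together cover exactly {brown, green, pink, purple, red} — 5 values for 5 variables — and purple appears only in Bob's list, so Bob = purple.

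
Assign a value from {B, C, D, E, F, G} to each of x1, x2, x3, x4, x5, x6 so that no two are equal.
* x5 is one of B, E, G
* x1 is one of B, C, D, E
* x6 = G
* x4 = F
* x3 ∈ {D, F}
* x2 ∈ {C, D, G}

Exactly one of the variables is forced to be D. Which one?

x4's domain is down to {F}, so x4 = F. Eliminate F elsewhere: x3.
So D goes to x3.

x3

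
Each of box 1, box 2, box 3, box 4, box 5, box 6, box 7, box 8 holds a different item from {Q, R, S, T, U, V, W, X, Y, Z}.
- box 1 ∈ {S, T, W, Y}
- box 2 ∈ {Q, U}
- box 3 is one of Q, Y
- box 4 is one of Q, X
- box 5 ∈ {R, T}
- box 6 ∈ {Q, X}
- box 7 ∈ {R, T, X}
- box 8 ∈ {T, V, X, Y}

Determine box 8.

V

The 2 variables box 4 and box 6 are confined to {Q, X}, which locks those values in; drop them from box 2, box 3, box 7, box 8.
box 2 must be U (only option left).
box 3 must be Y (only option left). Remove Y from box 1, box 8.
The 2 variables box 5 and box 7 are confined to {R, T}, which locks those values in; drop them from box 1, box 8.
So box 8 = V.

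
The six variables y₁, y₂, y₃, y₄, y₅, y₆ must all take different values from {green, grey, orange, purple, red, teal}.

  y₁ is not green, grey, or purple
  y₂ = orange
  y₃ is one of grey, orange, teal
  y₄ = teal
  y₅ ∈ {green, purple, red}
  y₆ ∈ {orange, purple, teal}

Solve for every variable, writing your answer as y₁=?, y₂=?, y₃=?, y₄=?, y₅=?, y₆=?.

y₁=red, y₂=orange, y₃=grey, y₄=teal, y₅=green, y₆=purple

y₂ has just one choice, so y₂ = orange. Eliminate orange elsewhere: y₁, y₃, y₆.
y₄ has just one choice, so y₄ = teal. Eliminate teal elsewhere: y₁, y₃, y₆.
y₆'s domain is down to {purple}, so y₆ = purple. Remove purple from y₅.
y₁'s domain is down to {red}, so y₁ = red. Strike red from y₅.
y₃'s domain is down to {grey}, so y₃ = grey.
y₅ has just one choice, so y₅ = green.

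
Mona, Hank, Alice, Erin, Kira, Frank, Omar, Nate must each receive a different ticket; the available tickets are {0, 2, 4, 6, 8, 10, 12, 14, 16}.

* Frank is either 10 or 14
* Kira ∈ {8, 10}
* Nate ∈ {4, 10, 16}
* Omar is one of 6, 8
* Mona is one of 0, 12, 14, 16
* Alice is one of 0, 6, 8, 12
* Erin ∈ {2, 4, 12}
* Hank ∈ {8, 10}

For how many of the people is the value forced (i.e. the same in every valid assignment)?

Hank and Kira share exactly the 2 values {8, 10}; by pigeonhole those values go to them, so strike 8, 10 from Alice, Frank, Omar, Nate.
That leaves Frank = 14. Strike 14 from Mona.
Omar has just one choice, so Omar = 6. Strike 6 from Alice.
Determined: Frank=14, Omar=6. The other people each still have more than one consistent value. That makes 2.

2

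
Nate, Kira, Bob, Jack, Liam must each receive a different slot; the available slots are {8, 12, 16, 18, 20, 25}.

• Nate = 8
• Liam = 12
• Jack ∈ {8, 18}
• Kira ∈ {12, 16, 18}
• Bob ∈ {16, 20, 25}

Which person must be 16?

Kira

Nate must be 8 (only option left). Eliminate 8 elsewhere: Jack.
Jack must be 18 (only option left). Strike 18 from Kira.
That leaves Liam = 12. So Kira can't be 12.
So 16 goes to Kira.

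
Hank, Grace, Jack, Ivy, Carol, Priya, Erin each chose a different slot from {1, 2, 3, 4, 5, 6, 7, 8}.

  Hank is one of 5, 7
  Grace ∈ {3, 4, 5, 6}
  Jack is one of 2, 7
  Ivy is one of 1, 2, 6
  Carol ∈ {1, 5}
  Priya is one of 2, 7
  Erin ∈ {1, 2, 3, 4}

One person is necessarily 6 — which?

Jack and Priya share exactly the 2 values {2, 7}; by pigeonhole those values go to them, so strike 2, 7 from Hank, Ivy, Erin.
Hank must be 5 (only option left). Eliminate 5 elsewhere: Grace, Carol.
Carol has just one choice, so Carol = 1. Eliminate 1 elsewhere: Ivy, Erin.
So 6 goes to Ivy.

Ivy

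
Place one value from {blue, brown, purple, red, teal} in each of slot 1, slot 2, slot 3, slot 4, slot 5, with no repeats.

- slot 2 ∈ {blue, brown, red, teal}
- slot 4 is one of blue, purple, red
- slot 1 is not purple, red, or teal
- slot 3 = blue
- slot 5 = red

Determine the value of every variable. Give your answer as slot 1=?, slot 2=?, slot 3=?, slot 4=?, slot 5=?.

slot 3 must be blue (only option left). Remove blue from slot 1, slot 2, slot 4.
slot 5's domain is down to {red}, so slot 5 = red. Eliminate red elsewhere: slot 2, slot 4.
That leaves slot 1 = brown. Strike brown from slot 2.
slot 2's domain is down to {teal}, so slot 2 = teal.
slot 4 must be purple (only option left).

slot 1=brown, slot 2=teal, slot 3=blue, slot 4=purple, slot 5=red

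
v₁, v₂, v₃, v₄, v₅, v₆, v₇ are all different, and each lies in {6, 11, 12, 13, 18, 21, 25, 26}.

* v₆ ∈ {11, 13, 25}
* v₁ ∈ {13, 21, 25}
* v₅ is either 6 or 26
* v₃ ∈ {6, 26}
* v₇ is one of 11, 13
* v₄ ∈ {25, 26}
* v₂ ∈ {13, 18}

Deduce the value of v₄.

The 7 variables draw from only 7 values {6, 11, 13, 18, 21, 25, 26}, so each is used; only v₂ can be 18, hence v₂ = 18.
The 6 still-open variables together cover exactly {6, 11, 13, 21, 25, 26} — 6 values for 6 variables — and 21 appears only in v₁'s list, so v₁ = 21.
v₃ and v₅ between them cover only {6, 26} — a naked pair. Remove those values from v₄.
So v₄ = 25.

25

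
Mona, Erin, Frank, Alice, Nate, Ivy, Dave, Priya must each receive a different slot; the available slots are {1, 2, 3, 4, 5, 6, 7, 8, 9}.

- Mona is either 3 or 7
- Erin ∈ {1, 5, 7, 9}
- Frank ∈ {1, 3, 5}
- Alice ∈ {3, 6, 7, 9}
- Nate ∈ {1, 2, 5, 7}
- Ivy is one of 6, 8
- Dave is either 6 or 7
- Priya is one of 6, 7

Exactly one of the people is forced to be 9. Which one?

Alice

The 8 variables together cover exactly {1, 2, 3, 5, 6, 7, 8, 9} — 8 values for 8 variables — and 2 appears only in Nate's list, so Nate = 2.
The 7 still-open variables together cover exactly {1, 3, 5, 6, 7, 8, 9} — 7 values for 7 variables — and 8 appears only in Ivy's list, so Ivy = 8.
The 2 variables Dave and Priya are confined to {6, 7}, which locks those values in; drop them from Mona, Erin, Alice.
Mona must be 3 (only option left). So Frank, Alice can't be 3.
So 9 goes to Alice.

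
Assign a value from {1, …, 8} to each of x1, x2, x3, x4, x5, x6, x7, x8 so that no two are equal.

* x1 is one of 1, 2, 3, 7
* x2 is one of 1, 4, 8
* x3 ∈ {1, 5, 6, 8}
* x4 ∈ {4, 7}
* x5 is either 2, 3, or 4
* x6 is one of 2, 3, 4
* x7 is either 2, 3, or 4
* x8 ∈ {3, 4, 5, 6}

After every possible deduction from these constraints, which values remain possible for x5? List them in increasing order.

The 3 variables x5, x6, x7 are confined to {2, 3, 4}, which locks those values in; drop them from x1, x2, x4, x8.
x4's domain is down to {7}, so x4 = 7. Strike 7 from x1.
x1's domain is down to {1}, so x1 = 1. Strike 1 from x2, x3.
That leaves x2 = 8. Eliminate 8 elsewhere: x3.
No further eliminations apply; x5 can still be any of 2, 3, 4.

2, 3, 4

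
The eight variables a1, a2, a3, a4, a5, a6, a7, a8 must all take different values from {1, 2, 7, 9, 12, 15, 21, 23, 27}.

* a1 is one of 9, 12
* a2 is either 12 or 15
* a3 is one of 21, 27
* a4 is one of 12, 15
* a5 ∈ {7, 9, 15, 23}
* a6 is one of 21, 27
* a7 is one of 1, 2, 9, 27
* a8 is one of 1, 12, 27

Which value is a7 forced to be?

a2 and a4 between them cover only {12, 15} — a naked pair. Remove those values from a1, a5, a8.
a1 must be 9 (only option left). Eliminate 9 elsewhere: a5, a7.
a3 and a6 share exactly the 2 values {21, 27}; by pigeonhole those values go to them, so strike 21, 27 from a7, a8.
a8 must be 1 (only option left). Strike 1 from a7.
So a7 = 2.

2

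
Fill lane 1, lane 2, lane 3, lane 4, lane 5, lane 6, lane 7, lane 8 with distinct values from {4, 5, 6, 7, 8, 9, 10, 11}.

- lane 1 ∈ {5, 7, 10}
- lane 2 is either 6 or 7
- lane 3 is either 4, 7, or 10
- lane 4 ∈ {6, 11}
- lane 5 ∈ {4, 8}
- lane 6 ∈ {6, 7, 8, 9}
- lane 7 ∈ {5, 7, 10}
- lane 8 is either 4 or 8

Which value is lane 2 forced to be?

6

Among the 8 variables, 9 fits only lane 6 (and all 8 values in {4, 5, 6, 7, 8, 9, 10, 11} must be used), so lane 6 = 9.
Among the 7 still-open variables, 11 fits only lane 4 (and all 7 values in {4, 5, 6, 7, 8, 10, 11} must be used), so lane 4 = 11.
The 6 still-open variables draw from only 6 values {4, 5, 6, 7, 8, 10}, so each is used; only lane 2 can be 6, hence lane 2 = 6.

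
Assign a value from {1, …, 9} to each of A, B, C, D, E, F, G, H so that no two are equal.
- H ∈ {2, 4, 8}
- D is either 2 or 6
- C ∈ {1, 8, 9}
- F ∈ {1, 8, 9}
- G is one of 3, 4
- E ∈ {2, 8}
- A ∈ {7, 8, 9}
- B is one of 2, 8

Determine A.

The 8 variables draw from only 8 values {1, 2, 3, 4, 6, 7, 8, 9}, so each is used; only G can be 3, hence G = 3.
The 7 still-open variables draw from only 7 values {1, 2, 4, 6, 7, 8, 9}, so each is used; only H can be 4, hence H = 4.
The 6 still-open variables together cover exactly {1, 2, 6, 7, 8, 9} — 6 values for 6 variables — and 6 appears only in D's list, so D = 6.
The 5 still-open variables together cover exactly {1, 2, 7, 8, 9} — 5 values for 5 variables — and 7 appears only in A's list, so A = 7.

7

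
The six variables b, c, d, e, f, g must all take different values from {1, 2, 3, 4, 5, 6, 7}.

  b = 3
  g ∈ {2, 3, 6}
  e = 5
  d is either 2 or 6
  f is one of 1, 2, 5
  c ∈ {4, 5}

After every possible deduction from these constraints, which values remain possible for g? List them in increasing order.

2, 6

b must be 3 (only option left). Eliminate 3 elsewhere: g.
That leaves e = 5. Eliminate 5 elsewhere: c, f.
That leaves c = 4.
Among the 3 still-open variables, 1 fits only f (and all 3 values in {1, 2, 6} must be used), so f = 1.
No further eliminations apply; g can still be any of 2, 6.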